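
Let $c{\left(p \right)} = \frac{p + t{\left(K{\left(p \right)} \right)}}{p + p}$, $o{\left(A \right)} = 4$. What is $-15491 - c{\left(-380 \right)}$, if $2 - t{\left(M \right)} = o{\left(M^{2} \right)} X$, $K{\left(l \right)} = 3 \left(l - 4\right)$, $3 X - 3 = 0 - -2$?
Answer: $- \frac{17660317}{1140} \approx -15492.0$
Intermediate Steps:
$X = \frac{5}{3}$ ($X = 1 + \frac{0 - -2}{3} = 1 + \frac{0 + 2}{3} = 1 + \frac{1}{3} \cdot 2 = 1 + \frac{2}{3} = \frac{5}{3} \approx 1.6667$)
$K{\left(l \right)} = -12 + 3 l$ ($K{\left(l \right)} = 3 \left(-4 + l\right) = -12 + 3 l$)
$t{\left(M \right)} = - \frac{14}{3}$ ($t{\left(M \right)} = 2 - 4 \cdot \frac{5}{3} = 2 - \frac{20}{3} = - \frac{14}{3}$)
$c{\left(p \right)} = \frac{- \frac{14}{3} + p}{2 p}$ ($c{\left(p \right)} = \frac{p - \frac{14}{3}}{p + p} = \frac{- \frac{14}{3} + p}{2 p}$)
$-15491 - c{\left(-380 \right)} = -15491 - \frac{-14 + 3 \left(-380\right)}{6 \left(-380\right)} = -15491 - \frac{1}{6} \left(- \frac{1}{380}\right) \left(-14 - 1140\right) = -15491 - \frac{1}{6} \left(- \frac{1}{380}\right) \left(-1154\right) = -15491 - \frac{577}{1140} = - \frac{17660317}{1140}$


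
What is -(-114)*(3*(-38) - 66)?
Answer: -20520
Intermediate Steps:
-(-114)*(3*(-38) - 66) = -(-114)*(-114 - 66) = -(-114)*(-180) = -1*20520 = -20520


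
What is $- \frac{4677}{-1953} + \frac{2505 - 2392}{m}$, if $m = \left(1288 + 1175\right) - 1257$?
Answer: $\frac{651239}{261702} \approx 2.4885$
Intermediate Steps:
$m = 1206$ ($m = 2463 - 1257 = 1206$)
$- \frac{4677}{-1953} + \frac{2505 - 2392}{m} = - \frac{4677}{-1953} + \frac{2505 - 2392}{1206} = \left(-4677\right) \left(- \frac{1}{1953}\right) + \left(2505 - 2392\right) \frac{1}{1206} = \frac{1559}{651} + 113 \cdot \frac{1}{1206} = \frac{1559}{651} + \frac{113}{1206} = \frac{651239}{261702}$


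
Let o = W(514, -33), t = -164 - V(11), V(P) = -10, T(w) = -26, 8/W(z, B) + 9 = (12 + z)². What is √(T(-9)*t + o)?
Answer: 2*√144841538887/12029 ≈ 63.277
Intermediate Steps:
W(z, B) = 8/(-9 + (12 + z)²)
t = -154 (t = -164 - 1*(-10) = -164 + 10 = -154)
o = 8/276667 (o = 8/(-9 + (12 + 514)²) = 8/(-9 + 526²) = 8/(-9 + 276676) = 8/276667 ≈ 2.8916e-5)
√(T(-9)*t + o) = √(-26*(-154) + 8/276667) = √(4004 + 8/276667) = √(1107774676/276667) = 2*√144841538887/12029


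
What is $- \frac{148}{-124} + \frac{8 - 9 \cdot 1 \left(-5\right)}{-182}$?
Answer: $\frac{5091}{5642} \approx 0.90234$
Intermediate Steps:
$- \frac{148}{-124} + \frac{8 - 9 \cdot 1 \left(-5\right)}{-182} = \left(-148\right) \left(- \frac{1}{124}\right) + \left(8 - -45\right) \left(- \frac{1}{182}\right) = \frac{37}{31} + \left(8 + 45\right) \left(- \frac{1}{182}\right) = \frac{37}{31} + 53 \left(- \frac{1}{182}\right) = \frac{37}{31} - \frac{53}{182} = \frac{5091}{5642}$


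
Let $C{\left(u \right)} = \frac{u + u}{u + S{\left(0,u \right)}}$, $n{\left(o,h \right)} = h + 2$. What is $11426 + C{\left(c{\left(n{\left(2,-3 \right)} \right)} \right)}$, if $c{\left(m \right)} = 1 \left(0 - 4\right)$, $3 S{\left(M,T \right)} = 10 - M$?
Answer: $11438$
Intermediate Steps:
$n{\left(o,h \right)} = 2 + h$
$S{\left(M,T \right)} = \frac{10}{3} - \frac{M}{3}$ ($S{\left(M,T \right)} = \frac{10 - M}{3} = \frac{10}{3} - \frac{M}{3}$)
$c{\left(m \right)} = -4$ ($c{\left(m \right)} = 1 \left(-4\right) = -4$)
$C{\left(u \right)} = \frac{2 u}{\frac{10}{3} + u}$ ($C{\left(u \right)} = \frac{u + u}{u + \left(\frac{10}{3} - 0\right)} = \frac{2 u}{u + \left(\frac{10}{3} + 0\right)} = \frac{2 u}{u + \frac{10}{3}} = \frac{2 u}{\frac{10}{3} + u}$)
$11426 + C{\left(c{\left(n{\left(2,-3 \right)} \right)} \right)} = 11426 + 6 \left(-4\right) \frac{1}{10 + 3 \left(-4\right)} = 11426 + 6 \left(-4\right) \frac{1}{10 - 12} = 11426 + 6 \left(-4\right) \frac{1}{-2} = 11426 + 6 \left(-4\right) \left(- \frac{1}{2}\right) = 11426 + 12 = 11438$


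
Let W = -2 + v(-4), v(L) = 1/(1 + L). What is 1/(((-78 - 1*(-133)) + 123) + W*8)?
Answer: 3/478 ≈ 0.0062762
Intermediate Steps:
W = -7/3 (W = -2 + 1/(1 - 4) = -2 + 1/(-3) = -2 - 1/3 = -7/3 ≈ -2.3333)
1/(((-78 - 1*(-133)) + 123) + W*8) = 1/(((-78 - 1*(-133)) + 123) - 7/3*8) = 1/(((-78 + 133) + 123) - 56/3) = 1/((55 + 123) - 56/3) = 1/(178 - 56/3) = 1/(478/3) = 3/478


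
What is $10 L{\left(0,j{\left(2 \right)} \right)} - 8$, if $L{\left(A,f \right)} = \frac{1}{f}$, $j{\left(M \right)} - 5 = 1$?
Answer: $- \frac{19}{3} \approx -6.3333$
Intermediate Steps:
$j{\left(M \right)} = 6$ ($j{\left(M \right)} = 5 + 1 = 6$)
$10 L{\left(0,j{\left(2 \right)} \right)} - 8 = \frac{10}{6} - 8 = 10 \cdot \frac{1}{6} - 8 = \frac{5}{3} - 8 = - \frac{19}{3}$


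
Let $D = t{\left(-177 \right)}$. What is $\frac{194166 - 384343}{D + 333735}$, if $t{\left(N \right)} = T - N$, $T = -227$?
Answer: $- \frac{190177}{333685} \approx -0.56993$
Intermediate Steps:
$t{\left(N \right)} = -227 - N$
$D = -50$ ($D = -227 - -177 = -227 + 177 = -50$)
$\frac{194166 - 384343}{D + 333735} = \frac{194166 - 384343}{-50 + 333735} = - \frac{190177}{333685}$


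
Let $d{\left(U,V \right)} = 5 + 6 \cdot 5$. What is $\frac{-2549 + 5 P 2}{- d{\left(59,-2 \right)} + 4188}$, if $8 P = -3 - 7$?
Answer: $- \frac{5123}{8306} \approx -0.61678$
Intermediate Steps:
$d{\left(U,V \right)} = 35$ ($d{\left(U,V \right)} = 5 + 30 = 35$)
$P = - \frac{5}{4}$ ($P = \frac{-3 - 7}{8} = \frac{1}{8} \left(-10\right) = - \frac{5}{4} \approx -1.25$)
$\frac{-2549 + 5 P 2}{- d{\left(59,-2 \right)} + 4188} = \frac{-2549 + 5 \left(- \frac{5}{4}\right) 2}{\left(-1\right) 35 + 4188} = \frac{-2549 - \frac{25}{2}}{-35 + 4188} = \frac{-2549 - \frac{25}{2}}{4153} = \left(- \frac{5123}{2}\right) \frac{1}{4153} = - \frac{5123}{8306}$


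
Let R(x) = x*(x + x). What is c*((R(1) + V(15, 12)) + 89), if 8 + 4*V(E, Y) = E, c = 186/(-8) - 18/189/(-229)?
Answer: -23703137/10992 ≈ -2156.4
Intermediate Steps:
c = -447229/19236 (c = 186*(-⅛) - 18*1/189*(-1/229) = -93/4 - 2/21*(-1/229) = -93/4 + 2/4809 = -447229/19236 ≈ -23.250)
V(E, Y) = -2 + E/4
R(x) = 2*x² (R(x) = x*(2*x) = 2*x²)
c*((R(1) + V(15, 12)) + 89) = -447229*((2*1² + (-2 + (¼)*15)) + 89)/19236 = -447229*((2*1 + (-2 + 15/4)) + 89)/19236 = -447229*((2 + 7/4) + 89)/19236 = -447229*(15/4 + 89)/19236 = -447229/19236*371/4 = -23703137/10992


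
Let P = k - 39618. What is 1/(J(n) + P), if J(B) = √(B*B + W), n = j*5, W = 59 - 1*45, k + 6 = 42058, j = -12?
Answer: 1217/2960371 - √3614/5920742 ≈ 0.00040094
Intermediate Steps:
k = 42052 (k = -6 + 42058 = 42052)
P = 2434 (P = 42052 - 39618 = 2434)
W = 14 (W = 59 - 45 = 14)
n = -60 (n = -12*5 = -60)
J(B) = √(14 + B²) (J(B) = √(B*B + 14) = √(B² + 14) = √(14 + B²))
1/(J(n) + P) = 1/(√(14 + (-60)²) + 2434) = 1/(√(14 + 3600) + 2434) = 1/(√3614 + 2434) = 1/(2434 + √3614)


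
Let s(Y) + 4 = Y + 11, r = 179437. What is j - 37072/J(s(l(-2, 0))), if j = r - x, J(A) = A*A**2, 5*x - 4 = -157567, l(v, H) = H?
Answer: 51656172/245 ≈ 2.1084e+5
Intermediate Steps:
x = -157563/5 (x = 4/5 + (1/5)*(-157567) = 4/5 - 157567/5 = -157563/5 ≈ -31513.)
s(Y) = 7 + Y (s(Y) = -4 + (Y + 11) = -4 + (11 + Y) = 7 + Y)
J(A) = A**3
j = 1054748/5 (j = 179437 - 1*(-157563/5) = 179437 + 157563/5 = 1054748/5 ≈ 2.1095e+5)
j - 37072/J(s(l(-2, 0))) = 1054748/5 - 37072/(7 + 0)**3 = 1054748/5 - 37072/(7**3) = 1054748/5 - 37072/343 = 1054748/5 - 37072*1/343 = 1054748/5 - 5296/49 = 51656172/245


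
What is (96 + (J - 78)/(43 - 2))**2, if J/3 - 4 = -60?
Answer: 8100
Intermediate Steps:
J = -168 (J = 12 + 3*(-60) = 12 - 180 = -168)
(96 + (J - 78)/(43 - 2))**2 = (96 + (-168 - 78)/(43 - 2))**2 = (96 - 246/41)**2 = (96 - 246*1/41)**2 = (96 - 6)**2 = 90**2 = 8100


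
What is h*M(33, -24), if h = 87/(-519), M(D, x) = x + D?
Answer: -261/173 ≈ -1.5087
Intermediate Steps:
M(D, x) = D + x
h = -29/173 (h = 87*(-1/519) = -29/173 ≈ -0.16763)
h*M(33, -24) = -29*(33 - 24)/173 = -29/173*9 = -261/173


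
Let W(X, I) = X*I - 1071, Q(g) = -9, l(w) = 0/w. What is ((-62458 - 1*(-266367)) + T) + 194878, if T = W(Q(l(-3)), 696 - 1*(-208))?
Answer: 389580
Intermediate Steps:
l(w) = 0
W(X, I) = -1071 + I*X (W(X, I) = I*X - 1071 = -1071 + I*X)
T = -9207 (T = -1071 + (696 - 1*(-208))*(-9) = -1071 + (696 + 208)*(-9) = -1071 + 904*(-9) = -1071 - 8136 = -9207)
((-62458 - 1*(-266367)) + T) + 194878 = ((-62458 - 1*(-266367)) - 9207) + 194878 = ((-62458 + 266367) - 9207) + 194878 = (203909 - 9207) + 194878 = 194702 + 194878 = 389580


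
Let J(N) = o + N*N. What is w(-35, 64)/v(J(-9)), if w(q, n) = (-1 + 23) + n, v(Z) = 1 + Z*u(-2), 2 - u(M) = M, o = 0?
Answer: 86/325 ≈ 0.26462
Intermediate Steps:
u(M) = 2 - M
J(N) = N² (J(N) = 0 + N*N = 0 + N² = N²)
v(Z) = 1 + 4*Z (v(Z) = 1 + Z*(2 - 1*(-2)) = 1 + Z*(2 + 2) = 1 + Z*4 = 1 + 4*Z)
w(q, n) = 22 + n
w(-35, 64)/v(J(-9)) = (22 + 64)/(1 + 4*(-9)²) = 86/(1 + 4*81) = 86/(1 + 324) = 86/325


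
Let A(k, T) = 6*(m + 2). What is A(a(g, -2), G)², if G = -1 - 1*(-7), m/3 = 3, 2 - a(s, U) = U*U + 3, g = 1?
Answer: 4356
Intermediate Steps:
a(s, U) = -1 - U² (a(s, U) = 2 - (U*U + 3) = 2 - (U² + 3) = 2 - (3 + U²) = 2 + (-3 - U²) = -1 - U²)
m = 9 (m = 3*3 = 9)
G = 6 (G = -1 + 7 = 6)
A(k, T) = 66 (A(k, T) = 6*(9 + 2) = 6*11 = 66)
A(a(g, -2), G)² = 66² = 4356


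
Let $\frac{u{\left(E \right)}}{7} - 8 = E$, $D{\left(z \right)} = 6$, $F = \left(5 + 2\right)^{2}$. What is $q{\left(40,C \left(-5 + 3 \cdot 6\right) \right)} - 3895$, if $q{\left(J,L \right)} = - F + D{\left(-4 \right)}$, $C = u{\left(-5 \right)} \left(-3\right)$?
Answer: $-3938$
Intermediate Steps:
$F = 49$ ($F = 7^{2} = 49$)
$u{\left(E \right)} = 56 + 7 E$
$C = -63$ ($C = \left(56 + 7 \left(-5\right)\right) \left(-3\right) = \left(56 - 35\right) \left(-3\right) = 21 \left(-3\right) = -63$)
$q{\left(J,L \right)} = -43$ ($q{\left(J,L \right)} = \left(-1\right) 49 + 6 = -49 + 6 = -43$)
$q{\left(40,C \left(-5 + 3 \cdot 6\right) \right)} - 3895 = -43 - 3895 = -3938$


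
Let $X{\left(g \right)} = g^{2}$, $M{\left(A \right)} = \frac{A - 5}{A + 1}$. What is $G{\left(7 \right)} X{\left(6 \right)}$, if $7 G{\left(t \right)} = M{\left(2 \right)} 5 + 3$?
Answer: $- \frac{72}{7} \approx -10.286$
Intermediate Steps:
$M{\left(A \right)} = \frac{-5 + A}{1 + A}$
$G{\left(t \right)} = - \frac{2}{7}$ ($G{\left(t \right)} = \frac{\frac{-5 + 2}{1 + 2} \cdot 5 + 3}{7} = \frac{\frac{1}{3} \left(-3\right) 5 + 3}{7} = \frac{\left(-1\right) 5 + 3}{7} = \frac{-5 + 3}{7} = \frac{1}{7} \left(-2\right) = - \frac{2}{7}$)
$G{\left(7 \right)} X{\left(6 \right)} = - \frac{2 \cdot 6^{2}}{7} = \left(- \frac{2}{7}\right) 36 = - \frac{72}{7}$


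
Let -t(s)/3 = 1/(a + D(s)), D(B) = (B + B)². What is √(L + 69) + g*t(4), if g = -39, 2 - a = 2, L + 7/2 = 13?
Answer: 117/64 + √314/2 ≈ 10.688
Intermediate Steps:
L = 19/2 (L = -7/2 + 13 = 19/2 ≈ 9.5000)
D(B) = 4*B² (D(B) = (2*B)² = 4*B²)
a = 0 (a = 2 - 1*2 = 2 - 2 = 0)
t(s) = -3/(4*s²) (t(s) = -3/(0 + 4*s²) = -3*1/(4*s²) = -3/(4*s²))
√(L + 69) + g*t(4) = √(19/2 + 69) - (-117)/(4*4²) = √(157/2) - (-117)/(4*16) = √314/2 - 39*(-3/64) = √314/2 + 117/64 = 117/64 + √314/2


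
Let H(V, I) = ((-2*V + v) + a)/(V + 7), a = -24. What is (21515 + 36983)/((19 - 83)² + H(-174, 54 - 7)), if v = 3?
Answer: 888106/62155 ≈ 14.289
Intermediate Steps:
H(V, I) = (-21 - 2*V)/(7 + V) (H(V, I) = ((-2*V + 3) - 24)/(V + 7) = ((3 - 2*V) - 24)/(7 + V) = (-21 - 2*V)/(7 + V))
(21515 + 36983)/((19 - 83)² + H(-174, 54 - 7)) = (21515 + 36983)/((19 - 83)² + (-21 - 2*(-174))/(7 - 174)) = 58498/((-64)² + (-21 + 348)/(-167)) = 58498/(4096 - 1/167*327) = 58498/(4096 - 327/167) = 58498/(683705/167) = 58498*(167/683705) = 888106/62155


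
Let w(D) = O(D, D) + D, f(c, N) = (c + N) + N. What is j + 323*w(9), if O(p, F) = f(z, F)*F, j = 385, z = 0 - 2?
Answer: 49804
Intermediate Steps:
z = -2
f(c, N) = c + 2*N (f(c, N) = (N + c) + N = c + 2*N)
O(p, F) = F*(-2 + 2*F) (O(p, F) = (-2 + 2*F)*F = F*(-2 + 2*F))
w(D) = D + 2*D*(-1 + D) (w(D) = 2*D*(-1 + D) + D = D + 2*D*(-1 + D))
j + 323*w(9) = 385 + 323*(9*(-1 + 2*9)) = 385 + 323*(9*(-1 + 18)) = 385 + 323*(9*17) = 385 + 323*153 = 385 + 49419 = 49804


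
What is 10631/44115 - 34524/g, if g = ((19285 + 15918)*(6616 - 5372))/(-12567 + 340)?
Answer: 681700017454/68996698185 ≈ 9.8802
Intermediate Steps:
g = -43792532/12227 (g = (35203*1244)/(-12227) = 43792532*(-1/12227) = -43792532/12227 ≈ -3581.6)
10631/44115 - 34524/g = 10631/44115 - 34524/(-43792532/12227) = 10631*(1/44115) - 34524*(-12227/43792532) = 10631/44115 + 15075891/1564019 = 681700017454/68996698185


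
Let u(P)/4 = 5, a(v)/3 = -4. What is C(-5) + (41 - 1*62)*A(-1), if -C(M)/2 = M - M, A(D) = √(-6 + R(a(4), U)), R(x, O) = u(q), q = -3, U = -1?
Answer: -21*√14 ≈ -78.575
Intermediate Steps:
a(v) = -12 (a(v) = 3*(-4) = -12)
u(P) = 20 (u(P) = 4*5 = 20)
R(x, O) = 20
A(D) = √14 (A(D) = √(-6 + 20) = √14)
C(M) = 0 (C(M) = -2*(M - M) = -2*0 = 0)
C(-5) + (41 - 1*62)*A(-1) = 0 + (41 - 1*62)*√14 = 0 + (41 - 62)*√14 = 0 - 21*√14 = -21*√14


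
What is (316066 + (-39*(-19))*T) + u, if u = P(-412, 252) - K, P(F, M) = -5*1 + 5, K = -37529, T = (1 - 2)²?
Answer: 354336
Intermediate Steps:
T = 1 (T = (-1)² = 1)
P(F, M) = 0 (P(F, M) = -5 + 5 = 0)
u = 37529 (u = 0 - 1*(-37529) = 0 + 37529 = 37529)
(316066 + (-39*(-19))*T) + u = (316066 - 39*(-19)*1) + 37529 = (316066 + 741*1) + 37529 = (316066 + 741) + 37529 = 316807 + 37529 = 354336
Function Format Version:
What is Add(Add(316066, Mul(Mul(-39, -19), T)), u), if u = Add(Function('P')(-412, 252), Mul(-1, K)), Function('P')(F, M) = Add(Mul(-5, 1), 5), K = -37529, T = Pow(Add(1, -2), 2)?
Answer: 354336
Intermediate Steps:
T = 1 (T = Pow(-1, 2) = 1)
Function('P')(F, M) = 0 (Function('P')(F, M) = Add(-5, 5) = 0)
u = 37529 (u = Add(0, Mul(-1, -37529)) = Add(0, 37529) = 37529)
Add(Add(316066, Mul(Mul(-39, -19), T)), u) = Add(Add(316066, Mul(Mul(-39, -19), 1)), 37529) = Add(Add(316066, Mul(741, 1)), 37529) = Add(Add(316066, 741), 37529) = Add(316807, 37529) = 354336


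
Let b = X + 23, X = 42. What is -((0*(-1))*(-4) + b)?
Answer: -65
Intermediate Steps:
b = 65 (b = 42 + 23 = 65)
-((0*(-1))*(-4) + b) = -((0*(-1))*(-4) + 65) = -(0*(-4) + 65) = -(0 + 65) = -1*65 = -65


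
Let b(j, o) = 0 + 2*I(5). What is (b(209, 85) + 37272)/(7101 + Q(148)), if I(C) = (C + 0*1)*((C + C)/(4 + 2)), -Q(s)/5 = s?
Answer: 111866/19083 ≈ 5.8621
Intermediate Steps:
Q(s) = -5*s
I(C) = C²/3 (I(C) = (C + 0)*((2*C)/6) = C*((2*C)*(⅙)) = C*(C/3) = C²/3)
b(j, o) = 50/3 (b(j, o) = 0 + 2*((⅓)*5²) = 0 + 2*((⅓)*25) = 0 + 2*(25/3) = 0 + 50/3 = 50/3)
(b(209, 85) + 37272)/(7101 + Q(148)) = (50/3 + 37272)/(7101 - 5*148) = 111866/(3*(7101 - 740)) = (111866/3)/6361 = (111866/3)*(1/6361) = 111866/19083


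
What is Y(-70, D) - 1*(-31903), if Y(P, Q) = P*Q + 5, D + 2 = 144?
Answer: 21968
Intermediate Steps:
D = 142 (D = -2 + 144 = 142)
Y(P, Q) = 5 + P*Q
Y(-70, D) - 1*(-31903) = (5 - 70*142) - 1*(-31903) = (5 - 9940) + 31903 = -9935 + 31903 = 21968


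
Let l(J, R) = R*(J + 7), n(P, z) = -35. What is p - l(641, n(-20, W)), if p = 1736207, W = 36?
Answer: 1758887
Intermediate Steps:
l(J, R) = R*(7 + J)
p - l(641, n(-20, W)) = 1736207 - (-35)*(7 + 641) = 1736207 - (-35)*648 = 1736207 - 1*(-22680) = 1736207 + 22680 = 1758887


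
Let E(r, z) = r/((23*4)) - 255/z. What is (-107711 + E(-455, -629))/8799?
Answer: -122221233/9983932 ≈ -12.242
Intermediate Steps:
E(r, z) = -255/z + r/92 (E(r, z) = r/92 - 255/z = -255/z + r/92)
(-107711 + E(-455, -629))/8799 = (-107711 + (-255/(-629) + (1/92)*(-455)))/8799 = (-107711 + (-255*(-1/629) - 455/92))*(1/8799) = (-107711 + (15/37 - 455/92))*(1/8799) = (-107711 - 15455/3404)*(1/8799) = -366663699/3404*1/8799 = -122221233/9983932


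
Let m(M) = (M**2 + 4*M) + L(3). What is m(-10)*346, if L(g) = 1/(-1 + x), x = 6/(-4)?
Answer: 103108/5 ≈ 20622.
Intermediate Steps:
x = -3/2 (x = 6*(-1/4) = -3/2 ≈ -1.5000)
L(g) = -2/5 (L(g) = 1/(-1 - 3/2) = 1/(-5/2) = -2/5)
m(M) = -2/5 + M**2 + 4*M (m(M) = (M**2 + 4*M) - 2/5 = -2/5 + M**2 + 4*M)
m(-10)*346 = (-2/5 + (-10)**2 + 4*(-10))*346 = (-2/5 + 100 - 40)*346 = (298/5)*346 = 103108/5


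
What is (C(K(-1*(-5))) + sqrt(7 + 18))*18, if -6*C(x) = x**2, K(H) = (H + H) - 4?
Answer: -18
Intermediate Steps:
K(H) = -4 + 2*H (K(H) = 2*H - 4 = -4 + 2*H)
C(x) = -x**2/6
(C(K(-1*(-5))) + sqrt(7 + 18))*18 = (-(-4 + 2*(-1*(-5)))**2/6 + sqrt(7 + 18))*18 = (-(-4 + 2*5)**2/6 + sqrt(25))*18 = (-(-4 + 10)**2/6 + 5)*18 = (-1/6*6**2 + 5)*18 = (-1/6*36 + 5)*18 = (-6 + 5)*18 = -1*18 = -18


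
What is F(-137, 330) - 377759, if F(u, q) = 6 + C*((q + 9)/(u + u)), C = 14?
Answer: -51754534/137 ≈ -3.7777e+5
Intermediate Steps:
F(u, q) = 6 + 7*(9 + q)/u (F(u, q) = 6 + 14*((q + 9)/(u + u)) = 6 + 14*((9 + q)/((2*u))) = 6 + 14*((9 + q)*(1/(2*u))) = 6 + 14*((9 + q)/(2*u)) = 6 + 7*(9 + q)/u)
F(-137, 330) - 377759 = (63 + 6*(-137) + 7*330)/(-137) - 377759 = -(63 - 822 + 2310)/137 - 377759 = -1/137*1551 - 377759 = -1551/137 - 377759 = -51754534/137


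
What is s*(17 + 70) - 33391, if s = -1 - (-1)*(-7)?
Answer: -34087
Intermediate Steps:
s = -8 (s = -1 - 1*7 = -1 - 7 = -8)
s*(17 + 70) - 33391 = -8*(17 + 70) - 33391 = -8*87 - 33391 = -696 - 33391 = -34087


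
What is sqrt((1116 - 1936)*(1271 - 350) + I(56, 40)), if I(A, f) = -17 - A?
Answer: I*sqrt(755293) ≈ 869.08*I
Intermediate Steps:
sqrt((1116 - 1936)*(1271 - 350) + I(56, 40)) = sqrt((1116 - 1936)*(1271 - 350) + (-17 - 1*56)) = sqrt(-820*921 + (-17 - 56)) = sqrt(-755220 - 73) = sqrt(-755293) = I*sqrt(755293)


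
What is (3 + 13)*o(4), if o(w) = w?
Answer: 64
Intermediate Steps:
(3 + 13)*o(4) = (3 + 13)*4 = 16*4 = 64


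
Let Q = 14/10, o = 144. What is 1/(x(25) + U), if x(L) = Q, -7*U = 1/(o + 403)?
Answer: 19145/26798 ≈ 0.71442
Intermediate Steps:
U = -1/3829 (U = -1/(7*(144 + 403)) = -⅐/547 = -⅐*1/547 = -1/3829 ≈ -0.00026116)
Q = 7/5 (Q = 14*(⅒) = 7/5 ≈ 1.4000)
x(L) = 7/5
1/(x(25) + U) = 1/(7/5 - 1/3829) = 1/(26798/19145) = 19145/26798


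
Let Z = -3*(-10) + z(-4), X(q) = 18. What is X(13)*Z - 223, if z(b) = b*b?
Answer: 605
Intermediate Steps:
z(b) = b**2
Z = 46 (Z = -3*(-10) + (-4)**2 = 30 + 16 = 46)
X(13)*Z - 223 = 18*46 - 223 = 828 - 223 = 605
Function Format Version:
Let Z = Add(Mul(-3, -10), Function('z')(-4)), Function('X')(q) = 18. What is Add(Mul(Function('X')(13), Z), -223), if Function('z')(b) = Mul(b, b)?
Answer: 605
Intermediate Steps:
Function('z')(b) = Pow(b, 2)
Z = 46 (Z = Add(Mul(-3, -10), Pow(-4, 2)) = Add(30, 16) = 46)
Add(Mul(Function('X')(13), Z), -223) = Add(Mul(18, 46), -223) = Add(828, -223) = 605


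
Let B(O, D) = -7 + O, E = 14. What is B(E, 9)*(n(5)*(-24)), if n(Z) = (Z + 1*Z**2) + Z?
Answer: -5880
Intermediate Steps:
n(Z) = Z**2 + 2*Z (n(Z) = (Z + Z**2) + Z = Z**2 + 2*Z)
B(E, 9)*(n(5)*(-24)) = (-7 + 14)*((5*(2 + 5))*(-24)) = 7*((5*7)*(-24)) = 7*(35*(-24)) = 7*(-840) = -5880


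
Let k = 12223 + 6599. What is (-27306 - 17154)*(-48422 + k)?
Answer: 1316016000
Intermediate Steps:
k = 18822
(-27306 - 17154)*(-48422 + k) = (-27306 - 17154)*(-48422 + 18822) = -44460*(-29600) = 1316016000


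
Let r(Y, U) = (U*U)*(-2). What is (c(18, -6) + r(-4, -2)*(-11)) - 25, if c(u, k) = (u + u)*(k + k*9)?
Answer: -2097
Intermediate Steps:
c(u, k) = 20*k*u (c(u, k) = (2*u)*(k + 9*k) = (2*u)*(10*k) = 20*k*u)
r(Y, U) = -2*U² (r(Y, U) = U²*(-2) = -2*U²)
(c(18, -6) + r(-4, -2)*(-11)) - 25 = (20*(-6)*18 - 2*(-2)²*(-11)) - 25 = (-2160 - 2*4*(-11)) - 25 = (-2160 - 8*(-11)) - 25 = (-2160 + 88) - 25 = -2072 - 25 = -2097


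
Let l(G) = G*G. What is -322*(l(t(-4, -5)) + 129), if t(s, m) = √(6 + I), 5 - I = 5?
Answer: -43470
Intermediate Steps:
I = 0 (I = 5 - 1*5 = 5 - 5 = 0)
t(s, m) = √6 (t(s, m) = √(6 + 0) = √6)
l(G) = G²
-322*(l(t(-4, -5)) + 129) = -322*((√6)² + 129) = -322*(6 + 129) = -322*135 = -43470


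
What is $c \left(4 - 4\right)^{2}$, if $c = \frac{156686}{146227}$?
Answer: $0$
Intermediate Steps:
$c = \frac{156686}{146227}$ ($c = 156686 \cdot \frac{1}{146227} = \frac{156686}{146227} \approx 1.0715$)
$c \left(4 - 4\right)^{2} = \frac{156686 \left(4 - 4\right)^{2}}{146227} = \frac{156686 \cdot 0^{2}}{146227} = \frac{156686}{146227} \cdot 0 = 0$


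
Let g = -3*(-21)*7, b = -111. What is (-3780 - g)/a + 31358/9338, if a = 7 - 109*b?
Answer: 170102125/56522914 ≈ 3.0094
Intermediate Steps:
g = 441 (g = 63*7 = 441)
a = 12106 (a = 7 - 109*(-111) = 7 + 12099 = 12106)
(-3780 - g)/a + 31358/9338 = (-3780 - 1*441)/12106 + 31358/9338 = (-3780 - 441)*(1/12106) + 31358*(1/9338) = -4221*1/12106 + 15679/4669 = -4221/12106 + 15679/4669 = 170102125/56522914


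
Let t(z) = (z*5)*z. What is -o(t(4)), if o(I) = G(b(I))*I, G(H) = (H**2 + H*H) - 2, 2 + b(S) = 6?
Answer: -2400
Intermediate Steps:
b(S) = 4 (b(S) = -2 + 6 = 4)
G(H) = -2 + 2*H**2 (G(H) = (H**2 + H**2) - 2 = 2*H**2 - 2 = -2 + 2*H**2)
t(z) = 5*z**2 (t(z) = (5*z)*z = 5*z**2)
o(I) = 30*I (o(I) = (-2 + 2*4**2)*I = (-2 + 2*16)*I = (-2 + 32)*I = 30*I)
-o(t(4)) = -30*5*4**2 = -30*5*16 = -30*80 = -1*2400 = -2400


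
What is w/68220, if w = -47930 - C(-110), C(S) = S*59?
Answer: -2072/3411 ≈ -0.60745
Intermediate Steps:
C(S) = 59*S
w = -41440 (w = -47930 - 59*(-110) = -47930 - 1*(-6490) = -47930 + 6490 = -41440)
w/68220 = -41440/68220 = -41440*1/68220 = -2072/3411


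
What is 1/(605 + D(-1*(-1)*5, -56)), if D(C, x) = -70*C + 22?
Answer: 1/277 ≈ 0.0036101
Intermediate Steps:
D(C, x) = 22 - 70*C
1/(605 + D(-1*(-1)*5, -56)) = 1/(605 + (22 - 70*(-1*(-1))*5)) = 1/(605 + (22 - 70*5)) = 1/(605 + (22 - 350)) = 1/(605 - 328) = 1/277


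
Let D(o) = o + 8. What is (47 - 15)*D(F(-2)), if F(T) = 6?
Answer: 448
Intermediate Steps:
D(o) = 8 + o
(47 - 15)*D(F(-2)) = (47 - 15)*(8 + 6) = 32*14 = 448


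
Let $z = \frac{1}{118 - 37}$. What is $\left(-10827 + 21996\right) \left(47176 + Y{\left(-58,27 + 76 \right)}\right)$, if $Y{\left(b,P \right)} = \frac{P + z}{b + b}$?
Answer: $\frac{137520593458}{261} \approx 5.269 \cdot 10^{8}$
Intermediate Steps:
$z = \frac{1}{81} \approx 0.012346$
$Y{\left(b,P \right)} = \frac{\frac{1}{81} + P}{2 b}$ ($Y{\left(b,P \right)} = \frac{P + \frac{1}{81}}{b + b} = \frac{\frac{1}{81} + P}{2 b}$)
$\left(-10827 + 21996\right) \left(47176 + Y{\left(-58,27 + 76 \right)}\right) = \left(-10827 + 21996\right) \left(47176 + \frac{1 + 81 \left(27 + 76\right)}{162 \left(-58\right)}\right) = 11169 \left(47176 + \frac{1}{162} \left(- \frac{1}{58}\right) \left(1 + 81 \cdot 103\right)\right) = 11169 \left(47176 + \frac{1}{162} \left(- \frac{1}{58}\right) \left(1 + 8343\right)\right) = 11169 \left(47176 + \frac{1}{162} \left(- \frac{1}{58}\right) 8344\right) = 11169 \left(47176 - \frac{2086}{2349}\right) = 11169 \cdot \frac{110814338}{2349} = \frac{137520593458}{261}$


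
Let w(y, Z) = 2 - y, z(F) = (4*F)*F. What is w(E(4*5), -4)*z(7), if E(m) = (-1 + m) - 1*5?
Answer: -2352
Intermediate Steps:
z(F) = 4*F²
E(m) = -6 + m (E(m) = (-1 + m) - 5 = -6 + m)
w(E(4*5), -4)*z(7) = (2 - (-6 + 4*5))*(4*7²) = (2 - (-6 + 20))*(4*49) = (2 - 1*14)*196 = (2 - 14)*196 = -12*196 = -2352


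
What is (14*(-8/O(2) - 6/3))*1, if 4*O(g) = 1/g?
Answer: -924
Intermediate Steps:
O(g) = 1/(4*g)
(14*(-8/O(2) - 6/3))*1 = (14*(-8/((¼)/2) - 6/3))*1 = (14*(-8/((¼)*(½)) - 6*⅓))*1 = (14*(-8/⅛ - 2))*1 = (14*(-8*8 - 2))*1 = (14*(-64 - 2))*1 = (14*(-66))*1 = -924*1 = -924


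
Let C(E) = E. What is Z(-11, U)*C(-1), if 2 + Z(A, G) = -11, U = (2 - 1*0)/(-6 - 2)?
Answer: 13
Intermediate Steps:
U = -¼ (U = (2 + 0)/(-8) = 2*(-⅛) = -¼ ≈ -0.25000)
Z(A, G) = -13 (Z(A, G) = -2 - 11 = -13)
Z(-11, U)*C(-1) = -13*(-1) = 13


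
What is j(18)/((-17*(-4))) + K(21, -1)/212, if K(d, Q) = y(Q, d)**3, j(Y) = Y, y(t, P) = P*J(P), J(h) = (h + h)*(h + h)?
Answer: 432088345340541/1802 ≈ 2.3978e+11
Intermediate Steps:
J(h) = 4*h**2 (J(h) = (2*h)*(2*h) = 4*h**2)
y(t, P) = 4*P**3 (y(t, P) = P*(4*P**2) = 4*P**3)
K(d, Q) = 64*d**9 (K(d, Q) = (4*d**3)**3 = 64*d**9)
j(18)/((-17*(-4))) + K(21, -1)/212 = 18/((-17*(-4))) + (64*21**9)/212 = 18/68 + (64*794280046581)*(1/212) = 18*(1/68) + 50833922981184*(1/212) = 9/34 + 12708480745296/53 = 432088345340541/1802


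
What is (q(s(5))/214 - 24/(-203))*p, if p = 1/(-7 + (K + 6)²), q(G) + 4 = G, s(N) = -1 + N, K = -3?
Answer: 12/203 ≈ 0.059113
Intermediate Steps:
q(G) = -4 + G
p = ½ (p = 1/(-7 + (-3 + 6)²) = 1/(-7 + 3²) = 1/(-7 + 9) = 1/2 = ½ ≈ 0.50000)
(q(s(5))/214 - 24/(-203))*p = ((-4 + (-1 + 5))/214 - 24/(-203))*(½) = ((-4 + 4)*(1/214) - 24*(-1/203))*(½) = (0*(1/214) + 24/203)*(½) = (0 + 24/203)*(½) = (24/203)*(½) = 12/203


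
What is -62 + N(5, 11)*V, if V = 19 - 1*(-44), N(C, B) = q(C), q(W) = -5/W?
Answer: -125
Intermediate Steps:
N(C, B) = -5/C
V = 63 (V = 19 + 44 = 63)
-62 + N(5, 11)*V = -62 - 5/5*63 = -62 - 5*⅕*63 = -62 - 1*63 = -62 - 63 = -125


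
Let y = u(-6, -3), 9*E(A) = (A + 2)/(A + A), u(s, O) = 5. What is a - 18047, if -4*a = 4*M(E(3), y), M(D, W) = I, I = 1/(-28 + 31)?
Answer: -54142/3 ≈ -18047.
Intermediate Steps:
E(A) = (2 + A)/(18*A) (E(A) = ((A + 2)/(A + A))/9 = ((2 + A)/((2*A)))/9 = ((2 + A)*(1/(2*A)))/9 = ((2 + A)/(2*A))/9 = (2 + A)/(18*A))
y = 5
I = ⅓ (I = 1/3 = ⅓ ≈ 0.33333)
M(D, W) = ⅓
a = -⅓ (a = -1/3 = -¼*4/3 = -⅓ ≈ -0.33333)
a - 18047 = -⅓ - 18047 = -54142/3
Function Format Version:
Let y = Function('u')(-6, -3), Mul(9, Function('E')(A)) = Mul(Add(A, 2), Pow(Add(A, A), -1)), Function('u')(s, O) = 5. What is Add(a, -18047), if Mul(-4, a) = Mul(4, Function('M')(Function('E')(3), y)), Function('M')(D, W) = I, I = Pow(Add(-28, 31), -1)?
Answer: Rational(-54142, 3) ≈ -18047.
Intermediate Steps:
Function('E')(A) = Mul(Rational(1, 18), Pow(A, -1), Add(2, A)) (Function('E')(A) = Mul(Rational(1, 9), Mul(Add(A, 2), Pow(Add(A, A), -1))) = Mul(Rational(1, 9), Mul(Add(2, A), Pow(Mul(2, A), -1))) = Mul(Rational(1, 9), Mul(Add(2, A), Mul(Rational(1, 2), Pow(A, -1)))) = Mul(Rational(1, 9), Mul(Rational(1, 2), Pow(A, -1), Add(2, A))) = Mul(Rational(1, 18), Pow(A, -1), Add(2, A)))
y = 5
I = Rational(1, 3) (I = Pow(3, -1) = Rational(1, 3) ≈ 0.33333)
Function('M')(D, W) = Rational(1, 3)
a = Rational(-1, 3) (a = Mul(Rational(-1, 4), Mul(4, Rational(1, 3))) = Mul(Rational(-1, 4), Rational(4, 3)) = Rational(-1, 3) ≈ -0.33333)
Add(a, -18047) = Add(Rational(-1, 3), -18047) = Rational(-54142, 3)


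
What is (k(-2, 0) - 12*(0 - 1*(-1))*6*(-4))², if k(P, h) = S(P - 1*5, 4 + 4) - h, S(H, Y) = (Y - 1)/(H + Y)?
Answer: 87025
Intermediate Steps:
S(H, Y) = (-1 + Y)/(H + Y)
k(P, h) = -h + 7/(3 + P) (k(P, h) = (-1 + (4 + 4))/((P - 1*5) + (4 + 4)) - h = (-1 + 8)/((P - 5) + 8) - h = 7/((-5 + P) + 8) - h = 7/(3 + P) - h = -h + 7/(3 + P))
(k(-2, 0) - 12*(0 - 1*(-1))*6*(-4))² = ((7 - 1*0*(3 - 2))/(3 - 2) - 12*(0 - 1*(-1))*6*(-4))² = ((7 - 1*0*1)/1 - 12*(0 + 1)*6*(-4))² = (1*(7 + 0) - 12*1*6*(-4))² = (1*7 - 72*(-4))² = (7 - 12*(-24))² = (7 + 288)² = 295² = 87025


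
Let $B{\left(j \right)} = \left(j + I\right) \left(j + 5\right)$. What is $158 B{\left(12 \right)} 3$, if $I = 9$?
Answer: $169218$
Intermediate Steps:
$B{\left(j \right)} = \left(5 + j\right) \left(9 + j\right)$ ($B{\left(j \right)} = \left(j + 9\right) \left(j + 5\right) = \left(9 + j\right) \left(5 + j\right) = \left(5 + j\right) \left(9 + j\right)$)
$158 B{\left(12 \right)} 3 = 158 \left(45 + 12^{2} + 14 \cdot 12\right) 3 = 158 \left(45 + 144 + 168\right) 3 = 158 \cdot 357 \cdot 3 = 56406 \cdot 3 = 169218$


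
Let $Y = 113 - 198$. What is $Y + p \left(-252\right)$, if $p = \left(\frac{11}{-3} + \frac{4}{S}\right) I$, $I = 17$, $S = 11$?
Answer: $\frac{154717}{11} \approx 14065.0$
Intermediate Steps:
$p = - \frac{1853}{33}$ ($p = \left(\frac{11}{-3} + \frac{4}{11}\right) 17 = \left(11 \left(- \frac{1}{3}\right) + 4 \cdot \frac{1}{11}\right) 17 = \left(- \frac{11}{3} + \frac{4}{11}\right) 17 = \left(- \frac{109}{33}\right) 17 = - \frac{1853}{33} \approx -56.151$)
$Y = -85$
$Y + p \left(-252\right) = -85 - - \frac{155652}{11} = -85 + \frac{155652}{11} = \frac{154717}{11}$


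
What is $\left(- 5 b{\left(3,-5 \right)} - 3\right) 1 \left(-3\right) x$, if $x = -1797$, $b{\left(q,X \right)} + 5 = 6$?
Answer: $-43128$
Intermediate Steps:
$b{\left(q,X \right)} = 1$ ($b{\left(q,X \right)} = -5 + 6 = 1$)
$\left(- 5 b{\left(3,-5 \right)} - 3\right) 1 \left(-3\right) x = \left(\left(-5\right) 1 - 3\right) 1 \left(-3\right) \left(-1797\right) = \left(-5 - 3\right) 1 \left(-3\right) \left(-1797\right) = \left(-8\right) 1 \left(-3\right) \left(-1797\right) = \left(-8\right) \left(-3\right) \left(-1797\right) = 24 \left(-1797\right) = -43128$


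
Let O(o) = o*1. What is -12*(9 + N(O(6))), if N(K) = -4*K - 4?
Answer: 228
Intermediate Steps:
O(o) = o
N(K) = -4 - 4*K
-12*(9 + N(O(6))) = -12*(9 + (-4 - 4*6)) = -12*(9 + (-4 - 24)) = -12*(9 - 28) = -12*(-19) = 228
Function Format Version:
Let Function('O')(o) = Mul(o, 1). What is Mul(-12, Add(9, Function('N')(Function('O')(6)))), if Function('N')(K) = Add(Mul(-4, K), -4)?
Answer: 228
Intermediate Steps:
Function('O')(o) = o
Function('N')(K) = Add(-4, Mul(-4, K))
Mul(-12, Add(9, Function('N')(Function('O')(6)))) = Mul(-12, Add(9, Add(-4, Mul(-4, 6)))) = Mul(-12, Add(9, Add(-4, -24))) = Mul(-12, Add(9, -28)) = Mul(-12, -19) = 228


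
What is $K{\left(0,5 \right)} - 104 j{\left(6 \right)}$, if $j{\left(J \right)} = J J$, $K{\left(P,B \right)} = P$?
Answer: $-3744$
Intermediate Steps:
$j{\left(J \right)} = J^{2}$
$K{\left(0,5 \right)} - 104 j{\left(6 \right)} = 0 - 104 \cdot 6^{2} = 0 - 3744 = -3744$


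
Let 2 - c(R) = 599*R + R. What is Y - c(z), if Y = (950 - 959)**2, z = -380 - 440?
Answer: -491921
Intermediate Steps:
z = -820
c(R) = 2 - 600*R (c(R) = 2 - (599*R + R) = 2 - 600*R)
Y = 81 (Y = (-9)**2 = 81)
Y - c(z) = 81 - (2 - 600*(-820)) = 81 - (2 + 492000) = 81 - 1*492002 = 81 - 492002 = -491921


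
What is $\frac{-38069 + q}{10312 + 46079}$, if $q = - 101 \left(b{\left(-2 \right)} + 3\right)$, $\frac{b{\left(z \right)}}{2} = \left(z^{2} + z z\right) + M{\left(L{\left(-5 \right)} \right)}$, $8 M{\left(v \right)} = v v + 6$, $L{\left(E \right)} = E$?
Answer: $- \frac{54361}{75188} \approx -0.723$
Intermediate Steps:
$M{\left(v \right)} = \frac{3}{4} + \frac{v^{2}}{8}$ ($M{\left(v \right)} = \frac{v v + 6}{8} = \frac{v^{2} + 6}{8} = \frac{6 + v^{2}}{8} = \frac{3}{4} + \frac{v^{2}}{8}$)
$b{\left(z \right)} = \frac{31}{4} + 4 z^{2}$ ($b{\left(z \right)} = 2 \left(\left(z^{2} + z z\right) + \left(\frac{3}{4} + \frac{\left(-5\right)^{2}}{8}\right)\right) = 2 \left(\left(z^{2} + z^{2}\right) + \left(\frac{3}{4} + \frac{1}{8} \cdot 25\right)\right) = 2 \left(2 z^{2} + \left(\frac{3}{4} + \frac{25}{8}\right)\right) = 2 \left(2 z^{2} + \frac{31}{8}\right) = 2 \left(\frac{31}{8} + 2 z^{2}\right) = \frac{31}{4} + 4 z^{2}$)
$q = - \frac{10807}{4}$ ($q = - 101 \left(\left(\frac{31}{4} + 4 \left(-2\right)^{2}\right) + 3\right) = - 101 \left(\left(\frac{31}{4} + 4 \cdot 4\right) + 3\right) = - 101 \left(\left(\frac{31}{4} + 16\right) + 3\right) = - 101 \left(\frac{95}{4} + 3\right) = \left(-101\right) \frac{107}{4} = - \frac{10807}{4} \approx -2701.8$)
$\frac{-38069 + q}{10312 + 46079} = \frac{-38069 - \frac{10807}{4}}{10312 + 46079} = - \frac{163083}{4 \cdot 56391} = \left(- \frac{163083}{4}\right) \frac{1}{56391} = - \frac{54361}{75188}$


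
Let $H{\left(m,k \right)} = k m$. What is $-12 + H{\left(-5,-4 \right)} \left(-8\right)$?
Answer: $-172$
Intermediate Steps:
$-12 + H{\left(-5,-4 \right)} \left(-8\right) = -12 + \left(-4\right) \left(-5\right) \left(-8\right) = -12 + 20 \left(-8\right) = -12 - 160 = -172$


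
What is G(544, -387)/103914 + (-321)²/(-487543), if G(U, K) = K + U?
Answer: -10630858223/50662543302 ≈ -0.20984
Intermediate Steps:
G(544, -387)/103914 + (-321)²/(-487543) = (-387 + 544)/103914 + (-321)²/(-487543) = 157*(1/103914) + 103041*(-1/487543) = 157/103914 - 103041/487543 = -10630858223/50662543302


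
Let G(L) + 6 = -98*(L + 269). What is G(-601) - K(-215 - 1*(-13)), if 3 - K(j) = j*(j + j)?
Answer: 114135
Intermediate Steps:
G(L) = -26368 - 98*L (G(L) = -6 - 98*(L + 269) = -6 - 98*(269 + L) = -6 + (-26362 - 98*L) = -26368 - 98*L)
K(j) = 3 - 2*j² (K(j) = 3 - j*(j + j) = 3 - j*2*j = 3 - 2*j²)
G(-601) - K(-215 - 1*(-13)) = (-26368 - 98*(-601)) - (3 - 2*(-215 - 1*(-13))²) = (-26368 + 58898) - (3 - 2*(-215 + 13)²) = 32530 - (3 - 2*(-202)²) = 32530 - (3 - 2*40804) = 32530 - (3 - 81608) = 32530 - 1*(-81605) = 32530 + 81605 = 114135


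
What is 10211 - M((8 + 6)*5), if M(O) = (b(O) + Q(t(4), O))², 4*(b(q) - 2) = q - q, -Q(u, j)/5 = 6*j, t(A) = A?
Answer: -4391393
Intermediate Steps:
Q(u, j) = -30*j
b(q) = 2 (b(q) = 2 + (q - q)/4 = 2 + (¼)*0 = 2 + 0 = 2)
M(O) = (2 - 30*O)²
10211 - M((8 + 6)*5) = 10211 - 4*(-1 + 15*((8 + 6)*5))² = 10211 - 4*(-1 + 15*(14*5))² = 10211 - 4*(-1 + 15*70)² = 10211 - 4*(-1 + 1050)² = 10211 - 4*1049² = 10211 - 4*1100401 = 10211 - 1*4401604 = 10211 - 4401604 = -4391393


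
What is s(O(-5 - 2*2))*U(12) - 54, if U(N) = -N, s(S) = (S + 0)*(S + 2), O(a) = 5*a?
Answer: -23274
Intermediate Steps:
s(S) = S*(2 + S)
s(O(-5 - 2*2))*U(12) - 54 = ((5*(-5 - 2*2))*(2 + 5*(-5 - 2*2)))*(-1*12) - 54 = ((5*(-5 - 4))*(2 + 5*(-5 - 4)))*(-12) - 54 = ((5*(-9))*(2 + 5*(-9)))*(-12) - 54 = -45*(2 - 45)*(-12) - 54 = -45*(-43)*(-12) - 54 = 1935*(-12) - 54 = -23220 - 54 = -23274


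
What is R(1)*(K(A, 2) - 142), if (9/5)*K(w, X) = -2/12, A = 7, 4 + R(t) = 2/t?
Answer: 7673/27 ≈ 284.19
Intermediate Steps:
R(t) = -4 + 2/t
K(w, X) = -5/54 (K(w, X) = 5*(-2/12)/9 = 5*(-2*1/12)/9 = (5/9)*(-1/6) = -5/54)
R(1)*(K(A, 2) - 142) = (-4 + 2/1)*(-5/54 - 142) = (-4 + 2*1)*(-7673/54) = (-4 + 2)*(-7673/54) = -2*(-7673/54) = 7673/27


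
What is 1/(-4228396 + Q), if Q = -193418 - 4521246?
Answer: -1/8943060 ≈ -1.1182e-7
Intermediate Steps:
Q = -4714664
1/(-4228396 + Q) = 1/(-4228396 - 4714664) = 1/(-8943060) = -1/8943060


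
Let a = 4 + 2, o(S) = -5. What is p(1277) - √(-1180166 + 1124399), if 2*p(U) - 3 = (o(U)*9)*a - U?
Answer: -772 - I*√55767 ≈ -772.0 - 236.15*I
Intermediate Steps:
a = 6
p(U) = -267/2 - U/2 (p(U) = 3/2 + (-5*9*6 - U)/2 = 3/2 + (-45*6 - U)/2 = 3/2 + (-270 - U)/2 = 3/2 + (-135 - U/2) = -267/2 - U/2)
p(1277) - √(-1180166 + 1124399) = (-267/2 - ½*1277) - √(-1180166 + 1124399) = (-267/2 - 1277/2) - √(-55767) = -772 - I*√55767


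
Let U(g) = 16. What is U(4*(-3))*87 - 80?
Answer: 1312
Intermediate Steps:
U(4*(-3))*87 - 80 = 16*87 - 80 = 1392 - 80 = 1312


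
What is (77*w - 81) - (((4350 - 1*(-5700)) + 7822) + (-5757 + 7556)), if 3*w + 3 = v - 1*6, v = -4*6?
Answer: -20599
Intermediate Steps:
v = -24
w = -11 (w = -1 + (-24 - 1*6)/3 = -1 + (-24 - 6)/3 = -1 + (⅓)*(-30) = -1 - 10 = -11)
(77*w - 81) - (((4350 - 1*(-5700)) + 7822) + (-5757 + 7556)) = (77*(-11) - 81) - (((4350 - 1*(-5700)) + 7822) + (-5757 + 7556)) = (-847 - 81) - (((4350 + 5700) + 7822) + 1799) = -928 - ((10050 + 7822) + 1799) = -928 - (17872 + 1799) = -928 - 1*19671 = -928 - 19671 = -20599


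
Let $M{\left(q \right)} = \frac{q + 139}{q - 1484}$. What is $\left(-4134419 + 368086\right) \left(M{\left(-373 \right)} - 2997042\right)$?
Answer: $\frac{6987183923970360}{619} \approx 1.1288 \cdot 10^{13}$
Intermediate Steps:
$M{\left(q \right)} = \frac{139 + q}{-1484 + q}$
$\left(-4134419 + 368086\right) \left(M{\left(-373 \right)} - 2997042\right) = \left(-4134419 + 368086\right) \left(\frac{139 - 373}{-1484 - 373} - 2997042\right) = - 3766333 \left(\frac{1}{-1857} \left(-234\right) - 2997042\right) = - 3766333 \left(\left(- \frac{1}{1857}\right) \left(-234\right) - 2997042\right) = - 3766333 \left(\frac{78}{619} - 2997042\right) = \left(-3766333\right) \left(- \frac{1855168920}{619}\right) = \frac{6987183923970360}{619}$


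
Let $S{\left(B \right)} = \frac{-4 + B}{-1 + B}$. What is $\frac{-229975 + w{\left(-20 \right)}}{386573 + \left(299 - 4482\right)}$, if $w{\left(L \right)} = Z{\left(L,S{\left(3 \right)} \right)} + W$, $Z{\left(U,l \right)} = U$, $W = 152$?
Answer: $- \frac{229843}{382390} \approx -0.60107$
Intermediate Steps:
$S{\left(B \right)} = \frac{-4 + B}{-1 + B}$
$w{\left(L \right)} = 152 + L$ ($w{\left(L \right)} = L + 152 = 152 + L$)
$\frac{-229975 + w{\left(-20 \right)}}{386573 + \left(299 - 4482\right)} = \frac{-229975 + \left(152 - 20\right)}{386573 + \left(299 - 4482\right)} = \frac{-229975 + 132}{386573 + \left(299 - 4482\right)} = - \frac{229843}{386573 - 4183} = - \frac{229843}{382390}$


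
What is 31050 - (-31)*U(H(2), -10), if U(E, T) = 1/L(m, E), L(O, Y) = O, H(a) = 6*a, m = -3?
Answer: 93119/3 ≈ 31040.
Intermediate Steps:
U(E, T) = -⅓ (U(E, T) = 1/(-3) = -⅓)
31050 - (-31)*U(H(2), -10) = 31050 - (-31)*(-1)/3 = 31050 - 1*31/3 = 31050 - 31/3 = 93119/3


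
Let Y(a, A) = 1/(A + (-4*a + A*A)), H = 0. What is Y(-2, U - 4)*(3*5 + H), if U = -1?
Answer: 15/28 ≈ 0.53571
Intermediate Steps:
Y(a, A) = 1/(A + A² - 4*a) (Y(a, A) = 1/(A + (-4*a + A²)) = 1/(A + (A² - 4*a)) = 1/(A + A² - 4*a))
Y(-2, U - 4)*(3*5 + H) = (3*5 + 0)/((-1 - 4) + (-1 - 4)² - 4*(-2)) = (15 + 0)/(-5 + (-5)² + 8) = 15/(-5 + 25 + 8) = 15/28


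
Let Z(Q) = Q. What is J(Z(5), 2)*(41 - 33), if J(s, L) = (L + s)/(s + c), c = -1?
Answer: 14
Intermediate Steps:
J(s, L) = (L + s)/(-1 + s) (J(s, L) = (L + s)/(s - 1) = (L + s)/(-1 + s))
J(Z(5), 2)*(41 - 33) = ((2 + 5)/(-1 + 5))*(41 - 33) = (7/4)*8 = 14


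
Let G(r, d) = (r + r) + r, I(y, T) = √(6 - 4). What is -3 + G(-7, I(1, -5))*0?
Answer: -3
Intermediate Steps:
I(y, T) = √2
G(r, d) = 3*r (G(r, d) = 2*r + r = 3*r)
-3 + G(-7, I(1, -5))*0 = -3 + (3*(-7))*0 = -3 - 21*0 = -3 + 0 = -3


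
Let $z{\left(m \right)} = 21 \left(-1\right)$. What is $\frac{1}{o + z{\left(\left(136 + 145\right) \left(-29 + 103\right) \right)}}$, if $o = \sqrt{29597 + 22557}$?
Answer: $\frac{21}{51713} + \frac{\sqrt{52154}}{51713} \approx 0.0048222$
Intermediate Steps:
$z{\left(m \right)} = -21$
$o = \sqrt{52154} \approx 228.37$
$\frac{1}{o + z{\left(\left(136 + 145\right) \left(-29 + 103\right) \right)}} = \frac{1}{\sqrt{52154} - 21} = \frac{1}{-21 + \sqrt{52154}}$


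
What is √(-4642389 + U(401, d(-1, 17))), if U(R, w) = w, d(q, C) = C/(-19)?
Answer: 4*I*√104743922/19 ≈ 2154.6*I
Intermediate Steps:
d(q, C) = -C/19 (d(q, C) = C*(-1/19) = -C/19)
√(-4642389 + U(401, d(-1, 17))) = √(-4642389 - 1/19*17) = √(-4642389 - 17/19) = √(-88205408/19) = 4*I*√104743922/19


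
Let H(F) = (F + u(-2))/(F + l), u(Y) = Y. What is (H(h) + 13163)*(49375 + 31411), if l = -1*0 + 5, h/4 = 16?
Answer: 73378650874/69 ≈ 1.0635e+9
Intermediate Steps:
h = 64 (h = 4*16 = 64)
l = 5 (l = 0 + 5 = 5)
H(F) = (-2 + F)/(5 + F) (H(F) = (F - 2)/(F + 5) = (-2 + F)/(5 + F))
(H(h) + 13163)*(49375 + 31411) = ((-2 + 64)/(5 + 64) + 13163)*(49375 + 31411) = (62/69 + 13163)*80786 = (908309/69)*80786 = 73378650874/69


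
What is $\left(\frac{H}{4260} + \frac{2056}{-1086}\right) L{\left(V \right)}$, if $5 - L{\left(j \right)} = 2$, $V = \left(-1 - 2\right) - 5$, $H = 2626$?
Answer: $- \frac{492227}{128510} \approx -3.8303$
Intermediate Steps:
$V = -8$ ($V = -3 - 5 = -8$)
$L{\left(j \right)} = 3$ ($L{\left(j \right)} = 5 - 2 = 3$)
$\left(\frac{H}{4260} + \frac{2056}{-1086}\right) L{\left(V \right)} = \left(\frac{2626}{4260} + \frac{2056}{-1086}\right) 3 = \left(2626 \cdot \frac{1}{4260} + 2056 \left(- \frac{1}{1086}\right)\right) 3 = \left(\frac{1313}{2130} - \frac{1028}{543}\right) 3 = \left(- \frac{492227}{385530}\right) 3 = - \frac{492227}{128510}$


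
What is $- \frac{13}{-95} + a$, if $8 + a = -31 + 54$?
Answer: $\frac{1438}{95} \approx 15.137$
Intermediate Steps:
$a = 15$ ($a = -8 + \left(-31 + 54\right) = -8 + 23 = 15$)
$- \frac{13}{-95} + a = - \frac{13}{-95} + 15 = \left(-13\right) \left(- \frac{1}{95}\right) + 15 = \frac{13}{95} + 15 = \frac{1438}{95}$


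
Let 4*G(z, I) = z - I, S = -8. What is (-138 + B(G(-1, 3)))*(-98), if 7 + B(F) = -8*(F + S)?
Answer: 7154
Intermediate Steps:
G(z, I) = -I/4 + z/4 (G(z, I) = (z - I)/4 = -I/4 + z/4)
B(F) = 57 - 8*F (B(F) = -7 - 8*(F - 8) = -7 - 8*(-8 + F) = -7 + (64 - 8*F) = 57 - 8*F)
(-138 + B(G(-1, 3)))*(-98) = (-138 + (57 - 8*(-1/4*3 + (1/4)*(-1))))*(-98) = (-138 + (57 - 8*(-3/4 - 1/4)))*(-98) = (-138 + (57 - 8*(-1)))*(-98) = (-138 + (57 + 8))*(-98) = (-138 + 65)*(-98) = -73*(-98) = 7154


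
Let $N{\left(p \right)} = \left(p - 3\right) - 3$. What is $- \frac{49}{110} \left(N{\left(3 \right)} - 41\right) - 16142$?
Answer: $- \frac{80612}{5} \approx -16122.0$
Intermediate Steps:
$N{\left(p \right)} = -6 + p$ ($N{\left(p \right)} = \left(p - 3\right) - 3 = \left(-3 + p\right) - 3 = -6 + p$)
$- \frac{49}{110} \left(N{\left(3 \right)} - 41\right) - 16142 = - \frac{49}{110} \left(\left(-6 + 3\right) - 41\right) - 16142 = \left(-49\right) \frac{1}{110} \left(-3 - 41\right) - 16142 = \left(- \frac{49}{110}\right) \left(-44\right) - 16142 = \frac{98}{5} - 16142 = - \frac{80612}{5}$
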